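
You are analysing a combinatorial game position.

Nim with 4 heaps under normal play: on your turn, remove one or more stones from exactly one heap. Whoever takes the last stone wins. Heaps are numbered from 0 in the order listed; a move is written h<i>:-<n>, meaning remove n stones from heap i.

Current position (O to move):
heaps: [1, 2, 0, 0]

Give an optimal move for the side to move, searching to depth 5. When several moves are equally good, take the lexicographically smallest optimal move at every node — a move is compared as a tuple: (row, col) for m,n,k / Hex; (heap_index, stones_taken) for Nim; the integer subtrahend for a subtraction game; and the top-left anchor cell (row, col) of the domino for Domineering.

ply 1, O at (1,2,0,0) | h0:-1=-1→(0,2,0,0); h1:-1=+1→(1,1,0,0)*; h1:-2=-1→(1,0,0,0)
ply 2, X at (1,1,0,0) | h0:-1=-1→(0,1,0,0)*; h1:-1=-1→(1,0,0,0)
ply 3, O at (0,1,0,0) | h1:-1=+1→(0,0,0,0)*
ply 4: (0,0,0,0) is terminal -1 (X); from (1,2,0,0) depth 5

O's best at [(1,2,0,0)]: h1:-1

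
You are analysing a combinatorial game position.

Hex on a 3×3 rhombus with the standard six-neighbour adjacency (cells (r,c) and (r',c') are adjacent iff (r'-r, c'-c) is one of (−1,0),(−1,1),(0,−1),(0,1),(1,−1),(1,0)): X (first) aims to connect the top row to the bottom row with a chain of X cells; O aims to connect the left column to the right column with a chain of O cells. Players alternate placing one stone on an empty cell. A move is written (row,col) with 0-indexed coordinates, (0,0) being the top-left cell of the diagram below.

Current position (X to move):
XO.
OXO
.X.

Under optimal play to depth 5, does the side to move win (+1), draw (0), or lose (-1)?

p1 X@[XO./OXO/.X.]: (0,2)[XOX/OXO/.X.]+1* (2,0)[XO./OXO/XX.]-1 (2,2)[XO./OXO/.XX]-1
p2 O@[XOX/OXO/.X.] terminal -1; root [XO./OXO/.X.] d5

value(XO./OXO/.X., X) = +1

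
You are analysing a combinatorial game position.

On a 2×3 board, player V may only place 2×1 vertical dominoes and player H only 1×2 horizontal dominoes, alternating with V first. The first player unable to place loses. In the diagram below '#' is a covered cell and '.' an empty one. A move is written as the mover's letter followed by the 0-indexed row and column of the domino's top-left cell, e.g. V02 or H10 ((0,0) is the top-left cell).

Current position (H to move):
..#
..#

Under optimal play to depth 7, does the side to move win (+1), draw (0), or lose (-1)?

value(..#/..#, H) = +1

p1 H@[..#/..#]: H00[###/..#]+1* H10[..#/###]+1
p2 V@[###/..#] terminal -1; root [..#/..#] d7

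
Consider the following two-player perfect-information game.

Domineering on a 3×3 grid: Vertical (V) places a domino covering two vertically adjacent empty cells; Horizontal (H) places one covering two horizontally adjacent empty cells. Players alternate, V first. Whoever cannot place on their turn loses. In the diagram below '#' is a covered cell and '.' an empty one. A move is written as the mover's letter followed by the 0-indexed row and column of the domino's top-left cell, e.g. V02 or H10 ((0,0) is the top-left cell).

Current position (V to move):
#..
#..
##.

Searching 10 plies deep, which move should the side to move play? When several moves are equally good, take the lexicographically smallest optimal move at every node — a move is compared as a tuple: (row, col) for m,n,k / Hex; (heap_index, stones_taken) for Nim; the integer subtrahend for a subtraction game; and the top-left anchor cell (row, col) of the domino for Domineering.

[#../#../##.] V move#1: V01:+1/##./##./##.*, V02:+1/#.#/#.#/##., V12:-1/#../#.#/###
[##./##./##.] end (terminal -1, H#2); searched #../#../##. to 10

V's best at [#../#../##.]: V01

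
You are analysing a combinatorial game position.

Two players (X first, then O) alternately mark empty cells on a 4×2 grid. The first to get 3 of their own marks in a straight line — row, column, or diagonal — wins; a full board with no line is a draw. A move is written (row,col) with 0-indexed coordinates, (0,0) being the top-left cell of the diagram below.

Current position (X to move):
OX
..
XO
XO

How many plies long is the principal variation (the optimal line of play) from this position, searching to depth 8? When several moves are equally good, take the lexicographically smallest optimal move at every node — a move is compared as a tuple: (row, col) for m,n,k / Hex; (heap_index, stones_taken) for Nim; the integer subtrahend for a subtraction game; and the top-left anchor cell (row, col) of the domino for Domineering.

PV length from [OX/../XO/XO]: 1 ply

ply 1, X at OX/../XO/XO | (1,0)=+1→OX/X./XO/XO*; (1,1)=+0→OX/.X/XO/XO
ply 2: OX/X./XO/XO is terminal -1 (O); from OX/../XO/XO depth 8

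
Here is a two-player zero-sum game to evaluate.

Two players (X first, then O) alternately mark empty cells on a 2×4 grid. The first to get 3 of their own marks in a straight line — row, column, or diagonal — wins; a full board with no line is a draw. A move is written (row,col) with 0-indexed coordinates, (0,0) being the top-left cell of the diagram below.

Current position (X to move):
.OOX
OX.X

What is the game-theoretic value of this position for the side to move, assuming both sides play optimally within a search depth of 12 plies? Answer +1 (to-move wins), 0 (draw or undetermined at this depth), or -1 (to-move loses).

[.OOX/OX.X] X move#1: (0,0):+0/XOOX/OX.X, (1,2):+1/.OOX/OXXX*
[.OOX/OXXX] end (terminal -1, O#2); searched .OOX/OX.X to 12

value(.OOX/OX.X, X) = +1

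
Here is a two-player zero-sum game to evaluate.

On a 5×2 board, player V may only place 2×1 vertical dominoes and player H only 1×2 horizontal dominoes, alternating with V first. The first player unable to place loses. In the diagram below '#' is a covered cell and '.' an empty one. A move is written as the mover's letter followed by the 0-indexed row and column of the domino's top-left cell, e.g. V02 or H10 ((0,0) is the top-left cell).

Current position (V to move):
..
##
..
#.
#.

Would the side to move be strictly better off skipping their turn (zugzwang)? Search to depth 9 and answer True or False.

[../##/../#./#.] V move#1: V21:-1/../##/.#/##/#.*, V31:-1/../##/../##/##
[../##/.#/##/#.] H move#2: H00:+1/##/##/.#/##/#.*
[##/##/.#/##/#.] end (terminal -1, V#3); searched ../##/../#./#. to 9
suppose V passes — search the same position with H to move:
pass> [../##/../#./#.] H move#1: H00:-1/##/##/../#./#., H20:+1/../##/##/#./#.*
pass> [../##/##/#./#.] V move#2: V31:-1/../##/##/##/##*
pass> [../##/##/##/##] H move#3: H00:+1/##/##/##/##/##*
pass> [##/##/##/##/##] end (terminal -1, V#4); searched ../##/../#./#. to 9
for V: play -1, pass -1

zugzwang(../##/../#./#., V) = False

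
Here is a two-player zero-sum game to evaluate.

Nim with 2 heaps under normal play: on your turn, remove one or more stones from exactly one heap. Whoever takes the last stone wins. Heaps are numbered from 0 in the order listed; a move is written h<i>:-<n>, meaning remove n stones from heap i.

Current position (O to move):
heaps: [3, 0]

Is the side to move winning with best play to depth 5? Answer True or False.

ply 1, O at (3,0) | h0:-1=-1→(2,0); h0:-2=-1→(1,0); h0:-3=+1→(0,0)*
ply 2: (0,0) is terminal -1 (X); from (3,0) depth 5

O winning at [(3,0)]: True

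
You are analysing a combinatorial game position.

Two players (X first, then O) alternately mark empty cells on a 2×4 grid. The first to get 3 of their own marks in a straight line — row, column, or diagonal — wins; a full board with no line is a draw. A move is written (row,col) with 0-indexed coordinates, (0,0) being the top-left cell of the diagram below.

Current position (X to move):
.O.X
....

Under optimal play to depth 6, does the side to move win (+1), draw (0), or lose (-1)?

ply 1, X at .O.X/.... | (0,0)=+0→XO.X/....*; (0,2)=+0→.OXX/....; (1,0)=+0→.O.X/X...; (1,1)=+0→.O.X/.X..; (1,2)=+0→.O.X/..X.; (1,3)=+0→.O.X/...X
ply 2, O at XO.X/.... | (0,2)=+0→XOOX/....*; (1,0)=+0→XO.X/O...; (1,1)=+0→XO.X/.O..; (1,2)=+0→XO.X/..O.; (1,3)=+0→XO.X/...O
ply 3, X at XOOX/.... | (1,0)=+0→XOOX/X...*; (1,1)=+0→XOOX/.X..; (1,2)=+0→XOOX/..X.; (1,3)=+0→XOOX/...X
ply 4, O at XOOX/X... | (1,1)=+0→XOOX/XO..*; (1,2)=+0→XOOX/X.O.; (1,3)=+0→XOOX/X..O
ply 5, X at XOOX/XO.. | (1,2)=+0→XOOX/XOX.*; (1,3)=+0→XOOX/XO.X
ply 6, O at XOOX/XOX. | (1,3)=+0→XOOX/XOXO*
ply 7: XOOX/XOXO is terminal +0 (X); from .O.X/.... depth 6

value(.O.X/...., X) = 0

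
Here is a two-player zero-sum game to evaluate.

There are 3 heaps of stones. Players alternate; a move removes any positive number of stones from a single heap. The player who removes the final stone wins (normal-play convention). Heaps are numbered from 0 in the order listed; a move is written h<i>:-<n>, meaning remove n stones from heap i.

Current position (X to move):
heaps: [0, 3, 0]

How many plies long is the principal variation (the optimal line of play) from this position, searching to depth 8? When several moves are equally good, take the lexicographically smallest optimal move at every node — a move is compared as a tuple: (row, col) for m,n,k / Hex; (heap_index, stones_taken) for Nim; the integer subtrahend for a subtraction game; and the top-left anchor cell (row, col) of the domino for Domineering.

PV length from [(0,3,0)]: 1 ply

[(0,3,0)] X move#1: h1:-1:-1/(0,2,0), h1:-2:-1/(0,1,0), h1:-3:+1/(0,0,0)*
[(0,0,0)] end (terminal -1, O#2); searched (0,3,0) to 8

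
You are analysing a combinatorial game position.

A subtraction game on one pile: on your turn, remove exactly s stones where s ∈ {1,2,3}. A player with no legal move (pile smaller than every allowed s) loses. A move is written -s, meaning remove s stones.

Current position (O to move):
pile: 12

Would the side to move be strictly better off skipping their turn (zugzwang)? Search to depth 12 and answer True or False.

[12] O move#1: -1:-1/11*, -2:-1/10, -3:-1/9
[11] X move#2: -1:-1/10, -2:-1/9, -3:+1/8*
[8] O move#3: -1:-1/7*, -2:-1/6, -3:-1/5
[7] X move#4: -1:-1/6, -2:-1/5, -3:+1/4*
[4] O move#5: -1:-1/3*, -2:-1/2, -3:-1/1
[3] X move#6: -1:-1/2, -2:-1/1, -3:+1/0*
[0] end (terminal -1, O#7); searched 12 to 12
pass branch (X moves first from the same position):
  | [12] X move#1: -1:-1/11*, -2:-1/10, -3:-1/9
  | [11] O move#2: -1:-1/10, -2:-1/9, -3:+1/8*
  | [8] X move#3: -1:-1/7*, -2:-1/6, -3:-1/5
  | [7] O move#4: -1:-1/6, -2:-1/5, -3:+1/4*
  | [4] X move#5: -1:-1/3*, -2:-1/2, -3:-1/1
  | [3] O move#6: -1:-1/2, -2:-1/1, -3:+1/0*
  | [0] end (terminal -1, X#7); searched 12 to 12
O moving scores -1; O passing scores +1

zugzwang(12, O) = True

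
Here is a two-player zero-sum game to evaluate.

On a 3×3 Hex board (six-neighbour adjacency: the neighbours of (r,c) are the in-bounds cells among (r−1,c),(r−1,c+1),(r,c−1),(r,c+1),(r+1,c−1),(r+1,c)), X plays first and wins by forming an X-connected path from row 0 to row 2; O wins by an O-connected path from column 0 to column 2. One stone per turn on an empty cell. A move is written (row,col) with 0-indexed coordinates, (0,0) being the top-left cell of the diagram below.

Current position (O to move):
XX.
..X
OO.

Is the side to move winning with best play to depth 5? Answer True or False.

[XX./..X/OO.] O move#1: (0,2):+1/XXO/..X/OO.*, (1,0):-1/XX./O.X/OO., (1,1):+1/XX./.OX/OO., (2,2):+1/XX./..X/OOO
[XXO/..X/OO.] X move#2: (1,0):-1/XXO/X.X/OO.*, (1,1):-1/XXO/.XX/OO., (2,2):-1/XXO/..X/OOX
[XXO/X.X/OO.] O move#3: (1,1):+1/XXO/XOX/OO.*, (2,2):+1/XXO/X.X/OOO
[XXO/XOX/OO.] end (terminal -1, X#4); searched XX./..X/OO. to 5

O winning at [XX./..X/OO.]: True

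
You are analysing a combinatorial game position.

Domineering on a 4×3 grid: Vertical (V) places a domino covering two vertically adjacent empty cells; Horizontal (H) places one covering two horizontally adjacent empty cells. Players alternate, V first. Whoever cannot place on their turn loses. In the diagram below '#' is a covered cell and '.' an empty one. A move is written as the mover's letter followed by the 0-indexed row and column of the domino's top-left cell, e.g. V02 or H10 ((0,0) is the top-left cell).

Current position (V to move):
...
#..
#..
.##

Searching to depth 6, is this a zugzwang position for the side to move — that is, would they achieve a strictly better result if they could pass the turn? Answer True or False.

p1 V@[.../#../#../.##]: V01[.#./##./#../.##]+1* V02[..#/#.#/#../.##]+1 V11[.../##./##./.##]+1 V12[.../#.#/#.#/.##]+1
p2 H@[.#./##./#../.##]: H21[.#./##./###/.##]-1*
p3 V@[.#./##./###/.##]: V02[.##/###/###/.##]+1*
p4 H@[.##/###/###/.##] terminal -1; root [.../#../#../.##] d6
suppose V passes — search the same position with H to move:
pass> p1 H@[.../#../#../.##]: H00[##./#../#../.##]-1 H01[.##/#../#../.##]-1 H11[.../###/#../.##]+1* H21[.../#../###/.##]-1
pass> p2 V@[.../###/#../.##] terminal -1; root [.../#../#../.##] d6
for V: play +1, pass -1

zugzwang(.../#../#../.##, V) = False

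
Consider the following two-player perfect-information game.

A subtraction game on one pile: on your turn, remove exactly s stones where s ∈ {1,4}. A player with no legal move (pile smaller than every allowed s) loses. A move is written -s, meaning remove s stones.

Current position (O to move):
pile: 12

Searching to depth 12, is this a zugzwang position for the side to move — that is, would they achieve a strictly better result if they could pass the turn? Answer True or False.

zugzwang(12, O) = True

[12] O move#1: -1:-1/11*, -4:-1/8
[11] X move#2: -1:+1/10*, -4:+1/7
[10] O move#3: -1:-1/9*, -4:-1/6
[9] X move#4: -1:-1/8, -4:+1/5*
[5] O move#5: -1:-1/4*, -4:-1/1
[4] X move#6: -1:-1/3, -4:+1/0*
[0] end (terminal -1, O#7); searched 12 to 12
pass branch (X moves first from the same position):
  | [12] X move#1: -1:-1/11*, -4:-1/8
  | [11] O move#2: -1:+1/10*, -4:+1/7
  | [10] X move#3: -1:-1/9*, -4:-1/6
  | [9] O move#4: -1:-1/8, -4:+1/5*
  | [5] X move#5: -1:-1/4*, -4:-1/1
  | [4] O move#6: -1:-1/3, -4:+1/0*
  | [0] end (terminal -1, X#7); searched 12 to 12
O moving scores -1; O passing scores +1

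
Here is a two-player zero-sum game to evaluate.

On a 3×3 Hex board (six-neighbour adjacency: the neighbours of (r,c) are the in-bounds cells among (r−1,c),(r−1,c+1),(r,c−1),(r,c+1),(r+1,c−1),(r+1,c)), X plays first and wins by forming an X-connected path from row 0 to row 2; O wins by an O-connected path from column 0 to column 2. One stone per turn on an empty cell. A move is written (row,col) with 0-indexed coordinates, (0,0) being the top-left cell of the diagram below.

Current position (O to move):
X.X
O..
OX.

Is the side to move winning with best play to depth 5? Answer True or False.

[X.X/O../OX.] O move#1: (0,1):-1/XOX/O../OX.*, (1,1):-1/X.X/OO./OX., (1,2):-1/X.X/O.O/OX., (2,2):-1/X.X/O../OXO
[XOX/O../OX.] X move#2: (1,1):+1/XOX/OX./OX.*, (1,2):+1/XOX/O.X/OX., (2,2):+1/XOX/O../OXX
[XOX/OX./OX.] end (terminal -1, O#3); searched X.X/O../OX. to 5

O winning at [X.X/O../OX.]: False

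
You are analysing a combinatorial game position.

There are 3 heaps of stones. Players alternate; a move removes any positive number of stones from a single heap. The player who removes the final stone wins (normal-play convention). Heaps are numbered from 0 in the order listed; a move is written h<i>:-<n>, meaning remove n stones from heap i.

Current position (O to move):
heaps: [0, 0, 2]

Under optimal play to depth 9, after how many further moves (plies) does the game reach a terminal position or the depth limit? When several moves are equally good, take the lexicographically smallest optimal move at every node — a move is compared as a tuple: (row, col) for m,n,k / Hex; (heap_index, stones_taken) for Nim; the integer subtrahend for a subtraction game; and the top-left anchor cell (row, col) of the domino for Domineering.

PV length from [(0,0,2)]: 1 ply

p1 O@[(0,0,2)]: h2:-1[(0,0,1)]-1 h2:-2[(0,0,0)]+1*
p2 X@[(0,0,0)] terminal -1; root [(0,0,2)] d9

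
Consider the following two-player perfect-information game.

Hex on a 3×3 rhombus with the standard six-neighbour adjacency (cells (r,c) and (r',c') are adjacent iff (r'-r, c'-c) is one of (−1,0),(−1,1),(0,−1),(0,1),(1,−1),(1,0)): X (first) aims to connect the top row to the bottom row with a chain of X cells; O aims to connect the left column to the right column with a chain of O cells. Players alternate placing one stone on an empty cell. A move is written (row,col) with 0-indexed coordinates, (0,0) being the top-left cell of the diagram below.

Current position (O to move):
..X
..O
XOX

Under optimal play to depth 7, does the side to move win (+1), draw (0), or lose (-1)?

value(..X/..O/XOX, O) = -1

p1 O@[..X/..O/XOX]: (0,0)[O.X/..O/XOX]-1* (0,1)[.OX/..O/XOX]-1 (1,0)[..X/O.O/XOX]-1 (1,1)[..X/.OO/XOX]-1
p2 X@[O.X/..O/XOX]: (0,1)[OXX/..O/XOX]+1* (1,0)[O.X/X.O/XOX]+1 (1,1)[O.X/.XO/XOX]+1
p3 O@[OXX/..O/XOX]: (1,0)[OXX/O.O/XOX]-1* (1,1)[OXX/.OO/XOX]-1
p4 X@[OXX/O.O/XOX]: (1,1)[OXX/OXO/XOX]+1*
p5 O@[OXX/OXO/XOX] terminal -1; root [..X/..O/XOX] d7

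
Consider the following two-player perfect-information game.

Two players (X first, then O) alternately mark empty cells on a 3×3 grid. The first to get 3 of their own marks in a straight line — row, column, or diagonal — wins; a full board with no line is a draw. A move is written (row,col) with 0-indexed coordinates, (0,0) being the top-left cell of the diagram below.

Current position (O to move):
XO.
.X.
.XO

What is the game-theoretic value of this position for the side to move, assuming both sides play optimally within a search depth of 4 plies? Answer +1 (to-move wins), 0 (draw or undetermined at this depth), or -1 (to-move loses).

value(XO./.X./.XO, O) = 0

ply 1, O at XO./.X./.XO | (0,2)=+0→XOO/.X./.XO*; (1,0)=+0→XO./OX./.XO; (1,2)=+0→XO./.XO/.XO; (2,0)=+0→XO./.X./OXO
ply 2, X at XOO/.X./.XO | (1,0)=-1→XOO/XX./.XO; (1,2)=+0→XOO/.XX/.XO*; (2,0)=-1→XOO/.X./XXO
ply 3, O at XOO/.XX/.XO | (1,0)=+0→XOO/OXX/.XO*; (2,0)=-1→XOO/.XX/OXO
ply 4, X at XOO/OXX/.XO | (2,0)=+0→XOO/OXX/XXO*
ply 5: XOO/OXX/XXO is terminal +0 (O); from XO./.X./.XO depth 4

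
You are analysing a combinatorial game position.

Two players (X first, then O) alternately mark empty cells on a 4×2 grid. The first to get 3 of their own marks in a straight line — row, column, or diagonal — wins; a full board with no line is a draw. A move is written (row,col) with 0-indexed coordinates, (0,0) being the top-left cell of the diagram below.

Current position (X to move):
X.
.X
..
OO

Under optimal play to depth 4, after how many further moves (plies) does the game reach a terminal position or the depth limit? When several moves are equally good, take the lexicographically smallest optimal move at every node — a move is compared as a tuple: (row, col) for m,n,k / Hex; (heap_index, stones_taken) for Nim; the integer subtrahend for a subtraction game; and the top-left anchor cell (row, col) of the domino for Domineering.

p1 X@[X./.X/../OO]: (0,1)[XX/.X/../OO]+0* (1,0)[X./XX/../OO]+0 (2,0)[X./.X/X./OO]+0 (2,1)[X./.X/.X/OO]+0
p2 O@[XX/.X/../OO]: (1,0)[XX/OX/../OO]-1 (2,0)[XX/.X/O./OO]-1 (2,1)[XX/.X/.O/OO]+0*
p3 X@[XX/.X/.O/OO]: (1,0)[XX/XX/.O/OO]+0* (2,0)[XX/.X/XO/OO]+0
p4 O@[XX/XX/.O/OO]: (2,0)[XX/XX/OO/OO]+0*
p5 X@[XX/XX/OO/OO] terminal +0; root [X./.X/../OO] d4

PV length from [X./.X/../OO]: 4 plies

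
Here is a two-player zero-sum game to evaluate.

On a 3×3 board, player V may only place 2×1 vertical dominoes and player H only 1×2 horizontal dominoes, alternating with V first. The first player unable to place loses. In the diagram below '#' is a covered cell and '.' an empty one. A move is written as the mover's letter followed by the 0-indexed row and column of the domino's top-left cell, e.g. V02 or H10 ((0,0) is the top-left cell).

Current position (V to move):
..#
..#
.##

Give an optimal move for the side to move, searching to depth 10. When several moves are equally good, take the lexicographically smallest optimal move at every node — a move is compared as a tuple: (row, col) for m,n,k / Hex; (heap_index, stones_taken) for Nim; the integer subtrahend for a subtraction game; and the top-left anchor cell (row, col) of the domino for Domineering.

V's best at [..#/..#/.##]: V00

ply 1, V at ..#/..#/.## | V00=+1→#.#/#.#/.##*; V01=+1→.##/.##/.##; V10=-1→..#/#.#/###
ply 2: #.#/#.#/.## is terminal -1 (H); from ..#/..#/.## depth 10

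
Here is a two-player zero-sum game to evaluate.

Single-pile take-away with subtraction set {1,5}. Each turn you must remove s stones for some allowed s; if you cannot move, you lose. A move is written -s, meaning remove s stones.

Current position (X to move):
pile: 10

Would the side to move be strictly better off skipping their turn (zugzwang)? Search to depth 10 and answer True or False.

p1 X@[10]: -1[9]-1* -5[5]-1
p2 O@[9]: -1[8]+1* -5[4]+1
p3 X@[8]: -1[7]-1* -5[3]-1
p4 O@[7]: -1[6]+1* -5[2]+1
p5 X@[6]: -1[5]-1* -5[1]-1
p6 O@[5]: -1[4]+1* -5[0]+1
p7 X@[4]: -1[3]-1*
p8 O@[3]: -1[2]+1*
p9 X@[2]: -1[1]-1*
p10 O@[1]: -1[0]+1*
p11 X@[0] terminal -1; root [10] d10
pass branch (O moves first from the same position):
  | p1 O@[10]: -1[9]-1* -5[5]-1
  | p2 X@[9]: -1[8]+1* -5[4]+1
  | p3 O@[8]: -1[7]-1* -5[3]-1
  | p4 X@[7]: -1[6]+1* -5[2]+1
  | p5 O@[6]: -1[5]-1* -5[1]-1
  | p6 X@[5]: -1[4]+1* -5[0]+1
  | p7 O@[4]: -1[3]-1*
  | p8 X@[3]: -1[2]+1*
  | p9 O@[2]: -1[1]-1*
  | p10 X@[1]: -1[0]+1*
  | p11 O@[0] terminal -1; root [10] d10
X moving scores -1; X passing scores +1

zugzwang(10, X) = True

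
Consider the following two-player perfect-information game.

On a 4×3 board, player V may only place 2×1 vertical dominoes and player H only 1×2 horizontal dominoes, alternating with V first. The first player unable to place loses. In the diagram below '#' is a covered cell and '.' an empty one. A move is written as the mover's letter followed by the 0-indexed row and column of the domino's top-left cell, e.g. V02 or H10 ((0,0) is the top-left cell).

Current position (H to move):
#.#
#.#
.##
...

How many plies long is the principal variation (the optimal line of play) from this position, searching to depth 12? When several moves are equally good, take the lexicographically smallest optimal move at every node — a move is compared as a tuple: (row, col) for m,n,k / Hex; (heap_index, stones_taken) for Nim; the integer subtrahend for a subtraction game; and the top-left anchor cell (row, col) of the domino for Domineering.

PV length from [#.#/#.#/.##/...]: 2 plies

ply 1, H at #.#/#.#/.##/... | H30=-1→#.#/#.#/.##/##.*; H31=-1→#.#/#.#/.##/.##
ply 2, V at #.#/#.#/.##/##. | V01=+1→###/###/.##/##.*
ply 3: ###/###/.##/##. is terminal -1 (H); from #.#/#.#/.##/... depth 12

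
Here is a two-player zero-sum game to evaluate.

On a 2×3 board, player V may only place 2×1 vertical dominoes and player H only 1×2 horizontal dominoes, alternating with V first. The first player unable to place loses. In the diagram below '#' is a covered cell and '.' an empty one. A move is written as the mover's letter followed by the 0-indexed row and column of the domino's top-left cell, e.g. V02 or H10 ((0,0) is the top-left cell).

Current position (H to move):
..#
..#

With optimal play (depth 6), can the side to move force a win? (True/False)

[..#/..#] H move#1: H00:+1/###/..#*, H10:+1/..#/###
[###/..#] end (terminal -1, V#2); searched ..#/..# to 6

H winning at [..#/..#]: True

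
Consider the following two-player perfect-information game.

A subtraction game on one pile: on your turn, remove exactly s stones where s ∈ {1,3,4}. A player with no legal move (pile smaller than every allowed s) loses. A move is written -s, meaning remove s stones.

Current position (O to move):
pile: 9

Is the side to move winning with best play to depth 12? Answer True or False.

ply 1, O at 9 | -1=-1→8*; -3=-1→6; -4=-1→5
ply 2, X at 8 | -1=+1→7*; -3=-1→5; -4=-1→4
ply 3, O at 7 | -1=-1→6*; -3=-1→4; -4=-1→3
ply 4, X at 6 | -1=-1→5; -3=-1→3; -4=+1→2*
ply 5, O at 2 | -1=-1→1*
ply 6, X at 1 | -1=+1→0*
ply 7: 0 is terminal -1 (O); from 9 depth 12

O winning at [9]: False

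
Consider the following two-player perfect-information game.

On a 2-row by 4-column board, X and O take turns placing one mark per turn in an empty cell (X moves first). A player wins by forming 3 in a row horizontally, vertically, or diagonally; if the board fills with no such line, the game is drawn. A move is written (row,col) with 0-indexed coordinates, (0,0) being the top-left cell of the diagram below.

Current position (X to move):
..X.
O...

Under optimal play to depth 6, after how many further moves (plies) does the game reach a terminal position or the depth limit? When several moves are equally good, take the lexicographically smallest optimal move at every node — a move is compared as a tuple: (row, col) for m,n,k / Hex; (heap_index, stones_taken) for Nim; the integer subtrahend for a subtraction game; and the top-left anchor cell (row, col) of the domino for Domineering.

PV length from [..X./O...]: 3 plies

[..X./O...] X move#1: (0,0):+0/X.X./O..., (0,1):+1/.XX./O...*, (0,3):+0/..XX/O..., (1,1):+0/..X./OX.., (1,2):+0/..X./O.X., (1,3):+0/..X./O..X
[.XX./O...] O move#2: (0,0):-1/OXX./O...*, (0,3):-1/.XXO/O..., (1,1):-1/.XX./OO.., (1,2):-1/.XX./O.O., (1,3):-1/.XX./O..O
[OXX./O...] X move#3: (0,3):+1/OXXX/O...*, (1,1):+0/OXX./OX.., (1,2):+0/OXX./O.X., (1,3):+0/OXX./O..X
[OXXX/O...] end (terminal -1, O#4); searched ..X./O... to 6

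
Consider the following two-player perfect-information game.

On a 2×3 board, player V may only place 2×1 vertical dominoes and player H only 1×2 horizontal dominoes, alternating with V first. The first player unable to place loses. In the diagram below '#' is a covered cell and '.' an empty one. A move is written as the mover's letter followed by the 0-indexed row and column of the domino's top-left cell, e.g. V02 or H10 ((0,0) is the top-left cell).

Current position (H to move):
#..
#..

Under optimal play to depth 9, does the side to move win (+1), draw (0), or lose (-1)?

value(#../#.., H) = +1

p1 H@[#../#..]: H01[###/#..]+1* H11[#../###]+1
p2 V@[###/#..] terminal -1; root [#../#..] d9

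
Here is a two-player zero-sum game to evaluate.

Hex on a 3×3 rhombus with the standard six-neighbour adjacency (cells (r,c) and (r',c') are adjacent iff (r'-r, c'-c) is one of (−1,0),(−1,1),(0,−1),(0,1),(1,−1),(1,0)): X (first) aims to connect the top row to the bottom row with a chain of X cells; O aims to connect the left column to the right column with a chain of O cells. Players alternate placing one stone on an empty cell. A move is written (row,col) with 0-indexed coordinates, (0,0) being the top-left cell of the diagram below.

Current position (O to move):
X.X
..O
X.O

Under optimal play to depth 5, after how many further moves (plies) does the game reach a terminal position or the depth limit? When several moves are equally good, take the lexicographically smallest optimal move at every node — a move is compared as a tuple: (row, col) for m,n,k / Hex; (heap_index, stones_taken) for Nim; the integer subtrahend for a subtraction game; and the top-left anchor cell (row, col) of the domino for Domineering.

PV length from [X.X/..O/X.O]: 2 plies

[X.X/..O/X.O] O move#1: (0,1):-1/XOX/..O/X.O*, (1,0):-1/X.X/O.O/X.O, (1,1):-1/X.X/.OO/X.O, (2,1):-1/X.X/..O/XOO
[XOX/..O/X.O] X move#2: (1,0):+1/XOX/X.O/X.O*, (1,1):+1/XOX/.XO/X.O, (2,1):+1/XOX/..O/XXO
[XOX/X.O/X.O] end (terminal -1, O#3); searched X.X/..O/X.O to 5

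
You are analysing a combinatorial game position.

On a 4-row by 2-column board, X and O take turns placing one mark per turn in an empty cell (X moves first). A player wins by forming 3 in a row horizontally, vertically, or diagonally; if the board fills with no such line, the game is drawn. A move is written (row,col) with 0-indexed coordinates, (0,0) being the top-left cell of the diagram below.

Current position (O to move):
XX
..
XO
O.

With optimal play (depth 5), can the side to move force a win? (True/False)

O winning at [XX/../XO/O.]: False

p1 O@[XX/../XO/O.]: (1,0)[XX/O./XO/O.]+0* (1,1)[XX/.O/XO/O.]-1 (3,1)[XX/../XO/OO]-1
p2 X@[XX/O./XO/O.]: (1,1)[XX/OX/XO/O.]+0* (3,1)[XX/O./XO/OX]+0
p3 O@[XX/OX/XO/O.]: (3,1)[XX/OX/XO/OO]+0*
p4 X@[XX/OX/XO/OO] terminal +0; root [XX/../XO/O.] d5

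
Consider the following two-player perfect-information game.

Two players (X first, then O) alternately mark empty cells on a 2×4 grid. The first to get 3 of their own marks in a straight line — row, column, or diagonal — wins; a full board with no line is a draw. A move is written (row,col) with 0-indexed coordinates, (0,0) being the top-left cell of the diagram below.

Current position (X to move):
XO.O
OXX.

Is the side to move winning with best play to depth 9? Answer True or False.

X winning at [XO.O/OXX.]: True

[XO.O/OXX.] X move#1: (0,2):+0/XOXO/OXX., (1,3):+1/XO.O/OXXX*
[XO.O/OXXX] end (terminal -1, O#2); searched XO.O/OXX. to 9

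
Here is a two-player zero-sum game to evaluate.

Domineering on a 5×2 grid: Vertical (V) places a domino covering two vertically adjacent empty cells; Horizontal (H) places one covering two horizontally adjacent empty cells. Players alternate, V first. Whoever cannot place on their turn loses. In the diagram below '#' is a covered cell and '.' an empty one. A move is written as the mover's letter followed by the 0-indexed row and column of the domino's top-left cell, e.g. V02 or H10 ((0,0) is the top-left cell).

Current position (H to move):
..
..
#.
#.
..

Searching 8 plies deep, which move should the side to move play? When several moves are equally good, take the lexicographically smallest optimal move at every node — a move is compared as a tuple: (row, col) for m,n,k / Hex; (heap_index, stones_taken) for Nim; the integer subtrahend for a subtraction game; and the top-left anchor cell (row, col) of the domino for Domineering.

H's best at [../../#./#./..]: H00

p1 H@[../../#./#./..]: H00[##/../#./#./..]+1* H10[../##/#./#./..]+1 H40[../../#./#./##]-1
p2 V@[##/../#./#./..]: V11[##/.#/##/#./..]-1* V21[##/../##/##/..]-1 V31[##/../#./##/.#]-1
p3 H@[##/.#/##/#./..]: H40[##/.#/##/#./##]+1*
p4 V@[##/.#/##/#./##] terminal -1; root [../../#./#./..] d8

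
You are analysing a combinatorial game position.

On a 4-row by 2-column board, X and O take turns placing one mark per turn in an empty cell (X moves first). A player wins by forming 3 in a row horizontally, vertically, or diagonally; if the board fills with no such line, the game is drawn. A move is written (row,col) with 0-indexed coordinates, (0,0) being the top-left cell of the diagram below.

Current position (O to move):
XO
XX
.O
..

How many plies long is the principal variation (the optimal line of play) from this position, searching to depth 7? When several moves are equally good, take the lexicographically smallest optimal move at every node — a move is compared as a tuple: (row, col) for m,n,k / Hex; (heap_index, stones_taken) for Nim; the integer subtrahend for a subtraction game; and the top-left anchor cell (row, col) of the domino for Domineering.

p1 O@[XO/XX/.O/..]: (2,0)[XO/XX/OO/..]+0* (3,0)[XO/XX/.O/O.]-1 (3,1)[XO/XX/.O/.O]-1
p2 X@[XO/XX/OO/..]: (3,0)[XO/XX/OO/X.]+0* (3,1)[XO/XX/OO/.X]+0
p3 O@[XO/XX/OO/X.]: (3,1)[XO/XX/OO/XO]+0*
p4 X@[XO/XX/OO/XO] terminal +0; root [XO/XX/.O/..] d7

PV length from [XO/XX/.O/..]: 3 plies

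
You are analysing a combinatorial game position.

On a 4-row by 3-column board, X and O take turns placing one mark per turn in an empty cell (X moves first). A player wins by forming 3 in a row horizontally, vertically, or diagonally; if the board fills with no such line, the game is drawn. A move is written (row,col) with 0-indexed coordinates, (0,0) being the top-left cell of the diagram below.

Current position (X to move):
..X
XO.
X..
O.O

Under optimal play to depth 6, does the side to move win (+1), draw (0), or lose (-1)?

[..X/XO./X../O.O] X move#1: (0,0):+1/X.X/XO./X../O.O*, (0,1):-1/.XX/XO./X../O.O, (1,2):-1/..X/XOX/X../O.O, (2,1):-1/..X/XO./XX./O.O, (2,2):-1/..X/XO./X.X/O.O, (3,1):+1/..X/XO./X../OXO
[X.X/XO./X../O.O] end (terminal -1, O#2); searched ..X/XO./X../O.O to 6

value(..X/XO./X../O.O, X) = +1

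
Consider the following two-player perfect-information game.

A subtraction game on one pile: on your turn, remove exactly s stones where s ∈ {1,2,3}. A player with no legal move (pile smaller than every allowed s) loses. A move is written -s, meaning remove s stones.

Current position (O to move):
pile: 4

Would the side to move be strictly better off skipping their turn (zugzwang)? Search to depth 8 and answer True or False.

zugzwang(4, O) = True

[4] O move#1: -1:-1/3*, -2:-1/2, -3:-1/1
[3] X move#2: -1:-1/2, -2:-1/1, -3:+1/0*
[0] end (terminal -1, O#3); searched 4 to 8
suppose O passes — search the same position with X to move:
pass> [4] X move#1: -1:-1/3*, -2:-1/2, -3:-1/1
pass> [3] O move#2: -1:-1/2, -2:-1/1, -3:+1/0*
pass> [0] end (terminal -1, X#3); searched 4 to 8
for O: play -1, pass +1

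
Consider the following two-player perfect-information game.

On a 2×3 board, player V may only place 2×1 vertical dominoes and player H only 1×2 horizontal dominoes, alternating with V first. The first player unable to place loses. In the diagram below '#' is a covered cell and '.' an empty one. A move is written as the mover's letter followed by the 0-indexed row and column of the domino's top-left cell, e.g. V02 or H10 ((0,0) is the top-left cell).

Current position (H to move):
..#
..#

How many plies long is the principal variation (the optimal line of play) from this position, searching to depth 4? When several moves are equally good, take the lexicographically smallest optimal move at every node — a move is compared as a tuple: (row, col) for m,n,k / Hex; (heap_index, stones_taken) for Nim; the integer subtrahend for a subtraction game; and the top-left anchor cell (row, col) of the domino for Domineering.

p1 H@[..#/..#]: H00[###/..#]+1* H10[..#/###]+1
p2 V@[###/..#] terminal -1; root [..#/..#] d4

PV length from [..#/..#]: 1 ply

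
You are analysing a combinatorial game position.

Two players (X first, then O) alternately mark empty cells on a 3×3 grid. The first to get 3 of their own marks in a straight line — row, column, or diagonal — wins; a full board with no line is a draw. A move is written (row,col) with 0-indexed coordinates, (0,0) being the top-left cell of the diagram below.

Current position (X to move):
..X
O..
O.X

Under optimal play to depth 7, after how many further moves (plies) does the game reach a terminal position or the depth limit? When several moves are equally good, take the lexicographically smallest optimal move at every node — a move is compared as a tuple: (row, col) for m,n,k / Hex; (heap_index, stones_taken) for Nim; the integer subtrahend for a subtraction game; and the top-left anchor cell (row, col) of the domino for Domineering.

p1 X@[..X/O../O.X]: (0,0)[X.X/O../O.X]+1* (0,1)[.XX/O../O.X]-1 (1,1)[..X/OX./O.X]-1 (1,2)[..X/O.X/O.X]+1 (2,1)[..X/O../OXX]-1
p2 O@[X.X/O../O.X]: (0,1)[XOX/O../O.X]-1* (1,1)[X.X/OO./O.X]-1 (1,2)[X.X/O.O/O.X]-1 (2,1)[X.X/O../OOX]-1
p3 X@[XOX/O../O.X]: (1,1)[XOX/OX./O.X]+1* (1,2)[XOX/O.X/O.X]+1 (2,1)[XOX/O../OXX]+1
p4 O@[XOX/OX./O.X] terminal -1; root [..X/O../O.X] d7

PV length from [..X/O../O.X]: 3 plies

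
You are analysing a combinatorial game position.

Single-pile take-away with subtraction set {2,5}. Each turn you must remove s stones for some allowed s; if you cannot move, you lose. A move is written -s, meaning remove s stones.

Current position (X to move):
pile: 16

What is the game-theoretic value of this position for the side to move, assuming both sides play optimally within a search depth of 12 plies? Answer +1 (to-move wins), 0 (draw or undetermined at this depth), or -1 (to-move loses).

p1 X@[16]: -2[14]+1* -5[11]+1
p2 O@[14]: -2[12]-1* -5[9]-1
p3 X@[12]: -2[10]-1 -5[7]+1*
p4 O@[7]: -2[5]-1* -5[2]-1
p5 X@[5]: -2[3]-1 -5[0]+1*
p6 O@[0] terminal -1; root [16] d12

value(16, X) = +1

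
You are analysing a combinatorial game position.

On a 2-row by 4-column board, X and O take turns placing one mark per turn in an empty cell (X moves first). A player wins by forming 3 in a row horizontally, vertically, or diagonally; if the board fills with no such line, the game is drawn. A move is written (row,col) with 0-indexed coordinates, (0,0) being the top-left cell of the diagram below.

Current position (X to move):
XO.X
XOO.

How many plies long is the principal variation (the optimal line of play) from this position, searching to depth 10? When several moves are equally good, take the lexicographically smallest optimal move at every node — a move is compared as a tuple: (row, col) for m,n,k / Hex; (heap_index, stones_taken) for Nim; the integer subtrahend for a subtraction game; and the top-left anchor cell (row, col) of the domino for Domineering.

ply 1, X at XO.X/XOO. | (0,2)=-1→XOXX/XOO.; (1,3)=+0→XO.X/XOOX*
ply 2, O at XO.X/XOOX | (0,2)=+0→XOOX/XOOX*
ply 3: XOOX/XOOX is terminal +0 (X); from XO.X/XOO. depth 10

PV length from [XO.X/XOO.]: 2 plies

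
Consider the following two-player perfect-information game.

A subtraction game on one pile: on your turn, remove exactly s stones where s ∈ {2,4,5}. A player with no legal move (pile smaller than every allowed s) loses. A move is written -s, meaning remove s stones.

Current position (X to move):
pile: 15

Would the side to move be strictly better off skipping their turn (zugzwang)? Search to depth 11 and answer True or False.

zugzwang(15, X) = True

ply 1, X at 15 | -2=-1→13*; -4=-1→11; -5=-1→10
ply 2, O at 13 | -2=-1→11; -4=-1→9; -5=+1→8*
ply 3, X at 8 | -2=-1→6*; -4=-1→4; -5=-1→3
ply 4, O at 6 | -2=-1→4; -4=-1→2; -5=+1→1*
ply 5: 1 is terminal -1 (X); from 15 depth 11
pass branch (O moves first from the same position):
  | ply 1, O at 15 | -2=-1→13*; -4=-1→11; -5=-1→10
  | ply 2, X at 13 | -2=-1→11; -4=-1→9; -5=+1→8*
  | ply 3, O at 8 | -2=-1→6*; -4=-1→4; -5=-1→3
  | ply 4, X at 6 | -2=-1→4; -4=-1→2; -5=+1→1*
  | ply 5: 1 is terminal -1 (O); from 15 depth 11
X moving scores -1; X passing scores +1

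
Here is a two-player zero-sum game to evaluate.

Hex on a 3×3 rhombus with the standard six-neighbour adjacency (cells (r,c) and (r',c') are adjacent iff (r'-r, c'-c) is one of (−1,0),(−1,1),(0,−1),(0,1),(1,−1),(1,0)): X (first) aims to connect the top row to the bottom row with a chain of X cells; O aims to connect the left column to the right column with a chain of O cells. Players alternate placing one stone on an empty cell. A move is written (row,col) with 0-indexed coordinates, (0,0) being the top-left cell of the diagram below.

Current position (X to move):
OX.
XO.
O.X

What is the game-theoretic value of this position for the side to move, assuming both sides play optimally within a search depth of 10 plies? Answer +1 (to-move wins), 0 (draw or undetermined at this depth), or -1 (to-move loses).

value(OX./XO./O.X, X) = -1

[OX./XO./O.X] X move#1: (0,2):-1/OXX/XO./O.X*, (1,2):-1/OX./XOX/O.X, (2,1):-1/OX./XO./OXX
[OXX/XO./O.X] O move#2: (1,2):+1/OXX/XOO/O.X*, (2,1):-1/OXX/XO./OOX
[OXX/XOO/O.X] end (terminal -1, X#3); searched OX./XO./O.X to 10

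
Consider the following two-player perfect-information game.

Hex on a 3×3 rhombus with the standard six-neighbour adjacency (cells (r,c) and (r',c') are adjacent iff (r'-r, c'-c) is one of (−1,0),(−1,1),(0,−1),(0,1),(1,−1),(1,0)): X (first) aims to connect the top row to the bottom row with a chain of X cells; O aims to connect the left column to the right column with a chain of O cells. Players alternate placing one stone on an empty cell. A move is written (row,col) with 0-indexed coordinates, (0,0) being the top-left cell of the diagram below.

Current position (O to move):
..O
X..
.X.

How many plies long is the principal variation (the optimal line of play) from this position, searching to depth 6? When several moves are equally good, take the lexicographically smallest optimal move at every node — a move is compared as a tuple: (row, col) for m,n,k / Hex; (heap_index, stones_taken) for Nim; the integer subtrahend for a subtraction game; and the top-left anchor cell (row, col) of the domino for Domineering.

PV length from [..O/X../.X.]: 4 plies

[..O/X../.X.] O move#1: (0,0):-1/O.O/X../.X.*, (0,1):-1/.OO/X../.X., (1,1):-1/..O/XO./.X., (1,2):-1/..O/X.O/.X., (2,0):-1/..O/X../OX., (2,2):-1/..O/X../.XO
[O.O/X../.X.] X move#2: (0,1):+1/OXO/X../.X.*, (1,1):-1/O.O/XX./.X., (1,2):-1/O.O/X.X/.X., (2,0):-1/O.O/X../XX., (2,2):-1/O.O/X../.XX
[OXO/X../.X.] O move#3: (1,1):-1/OXO/XO./.X.*, (1,2):-1/OXO/X.O/.X., (2,0):-1/OXO/X../OX., (2,2):-1/OXO/X../.XO
[OXO/XO./.X.] X move#4: (1,2):-1/OXO/XOX/.X., (2,0):+1/OXO/XO./XX.*, (2,2):-1/OXO/XO./.XX
[OXO/XO./XX.] end (terminal -1, O#5); searched ..O/X../.X. to 6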